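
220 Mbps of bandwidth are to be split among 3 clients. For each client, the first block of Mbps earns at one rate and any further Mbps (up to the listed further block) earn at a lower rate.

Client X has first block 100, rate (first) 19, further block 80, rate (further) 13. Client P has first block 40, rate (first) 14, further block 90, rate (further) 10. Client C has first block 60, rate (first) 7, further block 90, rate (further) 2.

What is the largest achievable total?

3500

Treat each block as its own option and order by rate: Client X/tier1 19 > Client P/tier1 14 > Client X/tier2 13 > Client P/tier2 10 > Client C/tier1 7 > Client C/tier2 2.
Fill Client X tier1 block (100 at 19) ; 120 left.
Client P tier1 at 14: fill all 40 ; 80 left.
Client X/tier2 (13): +80 ; 0 left.
Total = 19×100 + 14×40 + 13×80 = 3500.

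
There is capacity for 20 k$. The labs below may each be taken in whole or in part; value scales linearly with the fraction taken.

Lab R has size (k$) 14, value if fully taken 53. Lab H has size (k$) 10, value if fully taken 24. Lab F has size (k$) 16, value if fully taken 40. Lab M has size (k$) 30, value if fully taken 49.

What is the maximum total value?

68

Sort by value density: Lab R 53/14≈3.79, Lab F 40/16≈2.5, Lab H 24/10≈2.4, Lab M 49/30≈1.63.
Lab R: take in full, 14 k$ for value 53 — 6 left.
Fill the last 6 k$ with part of Lab F: 6/16 of it earns 15.
Total value = 68.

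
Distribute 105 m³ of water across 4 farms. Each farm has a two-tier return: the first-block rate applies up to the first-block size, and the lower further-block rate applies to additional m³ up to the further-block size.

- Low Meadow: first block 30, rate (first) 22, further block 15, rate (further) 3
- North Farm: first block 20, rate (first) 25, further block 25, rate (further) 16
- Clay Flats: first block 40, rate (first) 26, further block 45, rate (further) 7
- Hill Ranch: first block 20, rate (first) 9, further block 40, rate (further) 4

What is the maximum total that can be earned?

2440

Treat each block as its own option and order by rate: Clay Flats/tier1 26 > North Farm/tier1 25 > Low Meadow/tier1 22 > North Farm/tier2 16 > Hill Ranch/tier1 9 > Clay Flats/tier2 7 > Hill Ranch/tier2 4 > Low Meadow/tier2 3.
Fill Clay Flats tier1 block (40 at 26) — 65 left.
Fill North Farm tier1 block (20 at 25) — 45 left.
Low Meadow tier1 at 22: fill all 30 — 15 left.
North Farm tier2 at 16: only 15 left, fill 15.
Total = 26×40 + 25×20 + 22×30 + 16×15 = 2440.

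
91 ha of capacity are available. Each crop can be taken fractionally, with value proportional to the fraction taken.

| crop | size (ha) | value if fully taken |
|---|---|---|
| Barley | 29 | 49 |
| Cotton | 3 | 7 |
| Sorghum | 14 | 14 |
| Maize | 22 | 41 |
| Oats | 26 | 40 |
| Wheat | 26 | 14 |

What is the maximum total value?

148

Best value per unit of size first: Cotton 7/3≈2.33, Maize 41/22≈1.86, Barley 49/29≈1.69, Oats 40/26≈1.54, Sorghum 14/14≈1, Wheat 14/26≈0.538.
Cotton: take in full, 3 ha for value 7 ; 88 left.
All 22 ha of Maize fit (value 41) ; 66 remain.
Take all of Barley (29 ha, value 49) ; 37 ha left.
All 26 ha of Oats fit (value 40) ; 11 remain.
Fill the last 11 ha with part of Sorghum: 11/14 of it earns 11.
Total value = 148.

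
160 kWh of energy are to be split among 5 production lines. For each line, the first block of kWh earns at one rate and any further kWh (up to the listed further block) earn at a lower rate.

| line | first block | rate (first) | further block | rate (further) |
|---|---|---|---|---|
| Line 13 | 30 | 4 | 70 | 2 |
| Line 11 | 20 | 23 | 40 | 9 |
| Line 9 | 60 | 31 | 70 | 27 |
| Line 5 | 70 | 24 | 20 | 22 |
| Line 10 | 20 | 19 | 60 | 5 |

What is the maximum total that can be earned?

Treat each block as its own option and order by rate: Line 9/tier1 31 > Line 9/tier2 27 > Line 5/tier1 24 > Line 11/tier1 23 > Line 5/tier2 22 > Line 10/tier1 19 > Line 11/tier2 9 > Line 10/tier2 5 > Line 13/tier1 4 > Line 13/tier2 2.
Line 9 tier1 at 31: fill all 60 — 100 left.
Fill Line 9 tier2 block (70 at 27) — 30 left.
Line 5/tier1: +30 of 70 at 24; pool empty.
Total = 31×60 + 27×70 + 24×30 = 4470.

4470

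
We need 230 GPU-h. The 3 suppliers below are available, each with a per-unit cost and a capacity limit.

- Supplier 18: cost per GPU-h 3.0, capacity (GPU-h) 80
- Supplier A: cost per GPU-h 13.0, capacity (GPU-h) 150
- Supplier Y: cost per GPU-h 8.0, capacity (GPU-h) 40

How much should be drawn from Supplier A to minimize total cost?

Use suppliers in increasing cost order.
Supplier 18 (3.0): use full 80 → 150 GPU-h to go.
Supplier Y at 8.0: take all 40 GPU-h → 110 still needed.
Take 110 from Supplier A at 13.0 to finish.

110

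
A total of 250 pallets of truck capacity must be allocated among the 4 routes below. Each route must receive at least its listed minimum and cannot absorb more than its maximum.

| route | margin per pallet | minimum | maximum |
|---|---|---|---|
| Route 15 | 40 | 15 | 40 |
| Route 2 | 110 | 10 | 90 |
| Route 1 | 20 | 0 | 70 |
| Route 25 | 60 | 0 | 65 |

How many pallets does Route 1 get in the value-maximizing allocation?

55

Meeting every minimum uses 15+10+0+0 = 25 pallets, leaving 225.
Highest margin per pallet first: Route 2 110 > Route 25 60 > Route 15 40 > Route 1 20.
Give Route 2 80 more to hit its cap of 90 → 145 left.
Give Route 25 65 more to hit its cap of 65 → 80 left.
Give Route 15 25 more to hit its cap of 40 → 55 left.
Only 55 left; Route 1 takes them to reach 55.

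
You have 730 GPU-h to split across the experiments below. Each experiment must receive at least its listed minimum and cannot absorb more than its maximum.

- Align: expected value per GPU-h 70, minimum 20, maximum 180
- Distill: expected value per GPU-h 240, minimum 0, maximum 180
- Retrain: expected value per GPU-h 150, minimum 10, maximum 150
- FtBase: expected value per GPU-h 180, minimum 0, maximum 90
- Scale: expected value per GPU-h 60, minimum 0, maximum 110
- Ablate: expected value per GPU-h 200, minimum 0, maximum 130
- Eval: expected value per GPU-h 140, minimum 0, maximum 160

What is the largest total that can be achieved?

131700

Meeting every minimum uses 20+0+10+0+0+0+0 = 30 GPU-h, leaving 700.
Order the experiments by expected value per GPU-h: Distill 240 > Ablate 200 > FtBase 180 > Retrain 150 > Eval 140 > Align 70 > Scale 60.
Distill takes 180 more to reach its cap of 180 — 520 left.
Give Ablate 130 more to hit its cap of 130 — 390 left.
FtBase takes 90 more to reach its cap of 90 — 300 left.
Give Retrain 140 more to hit its cap of 150 — 160 left.
Give Eval 160 more to hit its cap of 160 — 0 left.
Total = 70×20 + 240×180 + 150×150 + 180×90 + 200×130 + 140×160 = 131700.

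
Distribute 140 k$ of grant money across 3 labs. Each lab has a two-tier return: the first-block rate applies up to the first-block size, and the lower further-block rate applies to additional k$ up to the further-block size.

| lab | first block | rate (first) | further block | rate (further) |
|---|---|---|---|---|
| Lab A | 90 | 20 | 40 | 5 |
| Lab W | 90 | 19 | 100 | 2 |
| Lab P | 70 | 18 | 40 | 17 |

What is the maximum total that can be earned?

Rank every tier by rate: Lab A/T1 20 > Lab W/T1 19 > Lab P/T1 18 > Lab P/T2 17 > Lab A/T2 5 > Lab W/T2 2.
Fill Lab A T1 block (90 at 20) — 50 left.
50 remain; put them into Lab W T1 at 19.
Total = 20×90 + 19×50 = 2750.

2750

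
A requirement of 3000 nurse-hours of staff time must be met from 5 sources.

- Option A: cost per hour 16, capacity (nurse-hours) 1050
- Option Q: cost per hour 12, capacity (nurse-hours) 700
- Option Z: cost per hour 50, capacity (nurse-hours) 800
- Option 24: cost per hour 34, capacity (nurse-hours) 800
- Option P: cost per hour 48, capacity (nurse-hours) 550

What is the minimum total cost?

74000

Use sources in increasing cost order.
Option Q at 12: take all 700 nurse-hours — 2300 still needed.
Option A at 16: take all 1050 nurse-hours — 1250 still needed.
Take 800 from Option 24 at 34 — need 450 more.
Option P at 48: take 450 of its 550 — requirement met.
Option Z: unused.
Cost = 700×12 + 1050×16 + 800×34 + 450×48 = 74000.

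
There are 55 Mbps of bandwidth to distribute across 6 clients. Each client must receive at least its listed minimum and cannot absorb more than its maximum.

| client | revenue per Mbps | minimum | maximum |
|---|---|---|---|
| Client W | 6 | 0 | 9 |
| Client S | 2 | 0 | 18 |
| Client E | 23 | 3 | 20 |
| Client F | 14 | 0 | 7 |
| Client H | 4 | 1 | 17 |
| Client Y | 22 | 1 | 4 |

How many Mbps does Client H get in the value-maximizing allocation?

15

Meeting every minimum uses 0+0+3+0+1+1 = 5 Mbps, leaving 50.
Order the clients by revenue per Mbps: Client E 23 > Client Y 22 > Client F 14 > Client W 6 > Client H 4 > Client S 2.
Client E takes 17 more to reach its cap of 20 — 33 left.
Give Client Y 3 more to hit its cap of 4 — 30 left.
Client F takes 7 more to reach its cap of 7 — 23 left.
Give Client W 9 more to hit its cap of 9 — 14 left.
Only 14 left; Client H takes them to reach 15.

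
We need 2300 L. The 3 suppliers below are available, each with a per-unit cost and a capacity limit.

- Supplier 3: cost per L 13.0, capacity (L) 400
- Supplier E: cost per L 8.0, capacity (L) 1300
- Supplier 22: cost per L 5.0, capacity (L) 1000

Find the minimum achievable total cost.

15400

Use suppliers in increasing cost order.
Supplier 22 (5.0): use full 1000 — 1300 L to go.
Take 1300 from Supplier E at 8.0 — need 0 more.
Supplier 3: unused.
Cost = 1000×5.0 + 1300×8.0 = 15400.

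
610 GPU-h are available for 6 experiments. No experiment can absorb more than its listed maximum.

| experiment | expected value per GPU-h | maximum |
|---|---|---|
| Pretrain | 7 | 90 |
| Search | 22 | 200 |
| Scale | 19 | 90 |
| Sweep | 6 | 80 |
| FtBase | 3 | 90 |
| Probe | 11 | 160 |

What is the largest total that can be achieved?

8920

Rank by expected value per GPU-h: Search 22 > Scale 19 > Probe 11 > Pretrain 7 > Sweep 6 > FtBase 3.
Search takes 200 to reach its cap of 200 → 410 left.
Give Scale 90 to hit its cap of 90 → 320 left.
Probe: +160 to 160 (cap) → 160 left.
Pretrain: +90 to 90 (cap) → 70 left.
Sweep: +70 (room for 80) → 70. Pool exhausted.
Total = 7×90 + 22×200 + 19×90 + 6×70 + 11×160 = 8920.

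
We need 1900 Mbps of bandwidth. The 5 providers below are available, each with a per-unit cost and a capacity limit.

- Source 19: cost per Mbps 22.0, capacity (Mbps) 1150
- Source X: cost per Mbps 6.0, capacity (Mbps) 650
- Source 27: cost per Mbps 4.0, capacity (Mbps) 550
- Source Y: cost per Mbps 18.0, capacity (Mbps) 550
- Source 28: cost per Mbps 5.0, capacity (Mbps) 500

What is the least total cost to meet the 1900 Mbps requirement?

12200

Cheapest first:
Source 27 at 4.0: take all 550 Mbps → 1350 still needed.
Source 28 at 5.0: take all 500 Mbps → 850 still needed.
Source X (6.0): use full 650 → 200 Mbps to go.
Source Y (18.0): take the remaining 200 → done.
Source 19: unused.
Cost = 550×4.0 + 500×5.0 + 650×6.0 + 200×18.0 = 12200.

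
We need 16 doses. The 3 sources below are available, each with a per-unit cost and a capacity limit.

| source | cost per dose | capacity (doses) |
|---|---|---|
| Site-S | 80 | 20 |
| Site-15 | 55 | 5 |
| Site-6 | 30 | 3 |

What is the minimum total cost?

Fill from the cheapest source first.
Site-6 (30): use full 3 — 13 doses to go.
Take 5 from Site-15 at 55 — need 8 more.
Site-S (80): take the remaining 8 — done.
Cost = 3×30 + 5×55 + 8×80 = 1005.

1005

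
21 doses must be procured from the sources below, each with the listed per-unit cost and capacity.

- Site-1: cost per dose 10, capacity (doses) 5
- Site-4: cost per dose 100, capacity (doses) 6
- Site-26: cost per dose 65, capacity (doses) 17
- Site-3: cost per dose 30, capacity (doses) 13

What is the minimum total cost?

635

Fill from the cheapest source first.
Site-1 (10): use full 5 — 16 doses to go.
Site-3 at 30: take all 13 doses — 3 still needed.
Site-26 at 65: take 3 of its 17 — requirement met.
Site-4: unused.
Cost = 5×10 + 13×30 + 3×65 = 635.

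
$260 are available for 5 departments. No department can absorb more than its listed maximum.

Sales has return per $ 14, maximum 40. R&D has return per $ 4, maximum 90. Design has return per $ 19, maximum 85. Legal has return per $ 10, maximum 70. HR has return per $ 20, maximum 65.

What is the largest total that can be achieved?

Rank by return per $: HR 20 > Design 19 > Sales 14 > Legal 10 > R&D 4.
HR: +65 to 65 (cap) ; 195 left.
Design takes 85 to reach its cap of 85 ; 110 left.
Sales takes 40 to reach its cap of 40 ; 70 left.
Legal takes 70 to reach its cap of 70 ; 0 left.
Total = 14×40 + 19×85 + 10×70 + 20×65 = 4175.

4175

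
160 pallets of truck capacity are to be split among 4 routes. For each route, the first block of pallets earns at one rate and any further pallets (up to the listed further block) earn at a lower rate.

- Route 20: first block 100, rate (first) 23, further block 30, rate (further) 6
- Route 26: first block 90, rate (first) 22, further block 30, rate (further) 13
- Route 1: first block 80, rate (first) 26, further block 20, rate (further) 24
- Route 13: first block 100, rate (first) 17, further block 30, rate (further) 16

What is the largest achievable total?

Order all 8 blocks by rate: Route 1/tier1 26 > Route 1/tier2 24 > Route 20/tier1 23 > Route 26/tier1 22 > Route 13/tier1 17 > Route 13/tier2 16 > Route 26/tier2 13 > Route 20/tier2 6.
Route 1 tier1 at 26: fill all 80 — 80 left.
Fill Route 1 tier2 block (20 at 24) — 60 left.
60 remain; put them into Route 20 tier1 at 23.
Total = 26×80 + 24×20 + 23×60 = 3940.

3940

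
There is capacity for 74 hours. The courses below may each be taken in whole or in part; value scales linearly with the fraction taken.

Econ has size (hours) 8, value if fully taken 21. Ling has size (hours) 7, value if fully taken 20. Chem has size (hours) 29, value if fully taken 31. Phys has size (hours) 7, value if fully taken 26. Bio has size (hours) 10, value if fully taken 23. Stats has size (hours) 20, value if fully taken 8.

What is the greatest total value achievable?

Rank by value-to-size ratio: Phys 26/7≈3.71, Ling 20/7≈2.86, Econ 21/8≈2.62, Bio 23/10≈2.3, Chem 31/29≈1.07, Stats 8/20≈0.4.
All 7 hours of Phys fit (value 26) ; 67 remain.
Take all of Ling (7 hours, value 20) ; 60 hours left.
Econ: take in full, 8 hours for value 21 ; 52 left.
Bio: take in full, 10 hours for value 23 ; 42 left.
All 29 hours of Chem fit (value 31) ; 13 remain.
Only 13 hours remain; take 13/20 of Stats for value 8×13/20 = 5.2.
Total value = 126.2.

126.2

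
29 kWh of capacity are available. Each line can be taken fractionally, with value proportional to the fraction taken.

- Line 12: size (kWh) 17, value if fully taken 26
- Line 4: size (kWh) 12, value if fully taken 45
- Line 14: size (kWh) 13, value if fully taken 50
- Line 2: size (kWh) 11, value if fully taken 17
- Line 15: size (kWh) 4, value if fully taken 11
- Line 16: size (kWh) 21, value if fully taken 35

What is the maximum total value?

106

Best value per unit of size first: Line 14 50/13≈3.85, Line 4 45/12≈3.75, Line 15 11/4≈2.75, Line 16 35/21≈1.67, Line 2 17/11≈1.55, Line 12 26/17≈1.53.
Take all of Line 14 (13 kWh, value 50) → 16 kWh left.
Take all of Line 4 (12 kWh, value 45) → 4 kWh left.
Line 15: take in full, 4 kWh for value 11 → 0 left.
Total value = 106.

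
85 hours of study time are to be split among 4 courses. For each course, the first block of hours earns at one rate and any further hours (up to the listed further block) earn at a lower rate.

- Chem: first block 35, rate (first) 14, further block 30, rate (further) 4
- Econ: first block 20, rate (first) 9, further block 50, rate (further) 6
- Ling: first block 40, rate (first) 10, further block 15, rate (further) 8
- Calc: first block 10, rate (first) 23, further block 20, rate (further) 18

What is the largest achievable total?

1280

Order all 8 blocks by rate: Calc/tier1 23 > Calc/tier2 18 > Chem/tier1 14 > Ling/tier1 10 > Econ/tier1 9 > Ling/tier2 8 > Econ/tier2 6 > Chem/tier2 4.
Calc tier1 at 23: fill all 10 — 75 left.
Fill Calc tier2 block (20 at 18) — 55 left.
Chem tier1 at 14: fill all 35 — 20 left.
Ling/tier1: +20 of 40 at 10; pool empty.
Total = 23×10 + 18×20 + 14×35 + 10×20 = 1280.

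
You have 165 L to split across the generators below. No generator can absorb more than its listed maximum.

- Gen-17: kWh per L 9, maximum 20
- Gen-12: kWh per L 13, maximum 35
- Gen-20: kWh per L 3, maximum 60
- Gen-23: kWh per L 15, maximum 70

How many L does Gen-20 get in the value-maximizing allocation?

40

Rank by kWh per L: Gen-23 15 > Gen-12 13 > Gen-17 9 > Gen-20 3.
Give Gen-23 70 to hit its cap of 70 → 95 left.
Gen-12: +35 to 35 (cap) → 60 left.
Gen-17: +20 to 20 (cap) → 40 left.
Gen-20: +40 (room for 60) → 40. Pool exhausted.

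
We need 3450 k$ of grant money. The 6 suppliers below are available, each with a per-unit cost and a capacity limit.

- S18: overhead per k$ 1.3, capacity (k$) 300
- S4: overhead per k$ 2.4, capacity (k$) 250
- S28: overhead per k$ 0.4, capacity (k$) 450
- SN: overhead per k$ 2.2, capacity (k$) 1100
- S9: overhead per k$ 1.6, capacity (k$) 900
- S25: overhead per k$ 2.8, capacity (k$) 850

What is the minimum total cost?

6290

Fill from the cheapest supplier first.
S28 (0.4): use full 450 — 3000 k$ to go.
S18 at 1.3: take all 300 k$ — 2700 still needed.
S9 at 1.6: take all 900 k$ — 1800 still needed.
SN at 2.2: take all 1100 k$ — 700 still needed.
Take 250 from S4 at 2.4 — need 450 more.
Take 450 from S25 at 2.8 to finish.
Cost = 450×0.4 + 300×1.3 + 900×1.6 + 1100×2.2 + 250×2.4 + 450×2.8 = 6290.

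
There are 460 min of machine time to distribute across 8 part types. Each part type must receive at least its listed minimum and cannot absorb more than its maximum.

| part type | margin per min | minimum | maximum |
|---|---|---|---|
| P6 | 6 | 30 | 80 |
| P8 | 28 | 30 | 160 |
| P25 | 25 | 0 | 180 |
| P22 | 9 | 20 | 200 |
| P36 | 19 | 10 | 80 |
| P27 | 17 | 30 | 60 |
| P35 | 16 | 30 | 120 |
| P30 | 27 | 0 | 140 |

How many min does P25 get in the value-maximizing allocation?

Meeting every minimum uses 30+30+0+20+10+30+30+0 = 150 min, leaving 310.
Rank by margin per min: P8 28 > P30 27 > P25 25 > P36 19 > P27 17 > P35 16 > P22 9 > P6 6.
P8: +130 to 160 (cap) — 180 left.
P30 takes 140 more to reach its cap of 140 — 40 left.
P25: +40 (room for 180) → 40. Pool exhausted.

40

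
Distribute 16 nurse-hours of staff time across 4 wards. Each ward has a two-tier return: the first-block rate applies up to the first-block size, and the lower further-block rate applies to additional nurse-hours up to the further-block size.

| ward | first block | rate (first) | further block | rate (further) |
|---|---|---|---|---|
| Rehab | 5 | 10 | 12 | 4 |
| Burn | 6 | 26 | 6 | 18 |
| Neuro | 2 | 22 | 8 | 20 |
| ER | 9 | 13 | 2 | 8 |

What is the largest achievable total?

Treat each block as its own option and order by rate: Burn/T1 26 > Neuro/T1 22 > Neuro/T2 20 > Burn/T2 18 > ER/T1 13 > Rehab/T1 10 > ER/T2 8 > Rehab/T2 4.
Fill Burn T1 block (6 at 26) → 10 left.
Neuro T1 at 22: fill all 2 → 8 left.
Neuro T2 at 20: fill all 8 → 0 left.
Total = 26×6 + 22×2 + 20×8 = 360.

360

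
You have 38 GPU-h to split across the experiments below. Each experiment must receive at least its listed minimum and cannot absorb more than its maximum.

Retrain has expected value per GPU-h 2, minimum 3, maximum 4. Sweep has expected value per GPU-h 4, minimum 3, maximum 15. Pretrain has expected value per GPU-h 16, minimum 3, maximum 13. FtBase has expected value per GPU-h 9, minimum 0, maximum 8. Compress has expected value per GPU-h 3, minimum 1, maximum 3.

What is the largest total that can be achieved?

341

Meeting every minimum uses 3+3+3+0+1 = 10 GPU-h, leaving 28.
Highest expected value per GPU-h first: Pretrain 16 > FtBase 9 > Sweep 4 > Compress 3 > Retrain 2.
Give Pretrain 10 more to hit its cap of 13 → 18 left.
FtBase: +8 to 8 (cap) → 10 left.
Only 10 left; Sweep takes them to reach 13.
Total = 2×3 + 4×13 + 16×13 + 9×8 + 3×1 = 341.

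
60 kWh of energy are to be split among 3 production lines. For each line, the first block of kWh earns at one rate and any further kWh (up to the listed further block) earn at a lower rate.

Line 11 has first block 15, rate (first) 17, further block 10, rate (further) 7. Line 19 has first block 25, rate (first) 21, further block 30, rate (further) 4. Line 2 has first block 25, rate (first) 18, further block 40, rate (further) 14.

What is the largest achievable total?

Rank every tier by rate: Line 19/tier1 21 > Line 2/tier1 18 > Line 11/tier1 17 > Line 2/tier2 14 > Line 11/tier2 7 > Line 19/tier2 4.
Fill Line 19 tier1 block (25 at 21) → 35 left.
Line 2/tier1 (18): +25 → 10 left.
Line 11/tier1: +10 of 15 at 17; pool empty.
Total = 21×25 + 18×25 + 17×10 = 1145.

1145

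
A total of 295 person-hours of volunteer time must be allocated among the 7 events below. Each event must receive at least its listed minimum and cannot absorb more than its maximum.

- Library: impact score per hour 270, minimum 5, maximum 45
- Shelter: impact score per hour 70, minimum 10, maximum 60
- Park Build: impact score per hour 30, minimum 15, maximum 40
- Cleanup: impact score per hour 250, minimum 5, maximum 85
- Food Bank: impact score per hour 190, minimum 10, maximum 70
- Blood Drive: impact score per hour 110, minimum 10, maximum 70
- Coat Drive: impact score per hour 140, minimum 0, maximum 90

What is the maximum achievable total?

Meeting every minimum uses 5+10+15+5+10+10+0 = 55 person-hours, leaving 240.
Rank by impact score per hour: Library 270 > Cleanup 250 > Food Bank 190 > Coat Drive 140 > Blood Drive 110 > Shelter 70 > Park Build 30.
Give Library 40 more to hit its cap of 45 → 200 left.
Cleanup takes 80 more to reach its cap of 85 → 120 left.
Food Bank: +60 to 70 (cap) → 60 left.
Coat Drive: +60 (room for 90) → 60. Pool exhausted.
Total = 270×45 + 70×10 + 30×15 + 250×85 + 190×70 + 110×10 + 140×60 = 57350.

57350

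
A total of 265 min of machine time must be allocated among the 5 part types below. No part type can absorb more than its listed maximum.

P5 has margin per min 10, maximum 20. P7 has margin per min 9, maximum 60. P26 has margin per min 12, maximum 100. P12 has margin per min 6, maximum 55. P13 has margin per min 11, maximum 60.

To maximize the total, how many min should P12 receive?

25

Highest margin per min first: P26 12 > P13 11 > P5 10 > P7 9 > P12 6.
P26 takes 100 to reach its cap of 100 → 165 left.
P13 takes 60 to reach its cap of 60 → 105 left.
Give P5 20 to hit its cap of 20 → 85 left.
P7: +60 to 60 (cap) → 25 left.
P12: +25 (room for 55) → 25. Pool exhausted.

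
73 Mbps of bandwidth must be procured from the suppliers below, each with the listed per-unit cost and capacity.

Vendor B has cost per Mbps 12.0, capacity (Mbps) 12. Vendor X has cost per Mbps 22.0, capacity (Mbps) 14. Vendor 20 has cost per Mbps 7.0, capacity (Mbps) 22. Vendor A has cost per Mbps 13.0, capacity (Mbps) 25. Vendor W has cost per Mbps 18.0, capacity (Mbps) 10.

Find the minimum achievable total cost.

891

Fill from the cheapest supplier first.
Vendor 20 at 7.0: take all 22 Mbps ; 51 still needed.
Take 12 from Vendor B at 12.0 ; need 39 more.
Vendor A (13.0): use full 25 ; 14 Mbps to go.
Vendor W at 18.0: take all 10 Mbps ; 4 still needed.
Take 4 from Vendor X at 22.0 to finish.
Cost = 22×7.0 + 12×12.0 + 25×13.0 + 10×18.0 + 4×22.0 = 891.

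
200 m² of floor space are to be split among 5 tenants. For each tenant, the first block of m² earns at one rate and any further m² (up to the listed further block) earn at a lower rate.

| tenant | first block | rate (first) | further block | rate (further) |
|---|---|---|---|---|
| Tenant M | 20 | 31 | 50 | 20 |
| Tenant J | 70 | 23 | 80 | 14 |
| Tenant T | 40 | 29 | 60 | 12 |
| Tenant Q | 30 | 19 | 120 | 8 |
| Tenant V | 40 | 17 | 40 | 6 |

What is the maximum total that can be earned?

Rank every tier by rate: Tenant M/first 31 > Tenant T/first 29 > Tenant J/first 23 > Tenant M/second 20 > Tenant Q/first 19 > Tenant V/first 17 > Tenant J/second 14 > Tenant T/second 12 > Tenant Q/second 8 > Tenant V/second 6.
Tenant M/first (31): +20 — 180 left.
Fill Tenant T first block (40 at 29) — 140 left.
Fill Tenant J first block (70 at 23) — 70 left.
Fill Tenant M second block (50 at 20) — 20 left.
Tenant Q first at 19: only 20 left, fill 20.
Total = 31×20 + 29×40 + 23×70 + 20×50 + 19×20 = 4770.

4770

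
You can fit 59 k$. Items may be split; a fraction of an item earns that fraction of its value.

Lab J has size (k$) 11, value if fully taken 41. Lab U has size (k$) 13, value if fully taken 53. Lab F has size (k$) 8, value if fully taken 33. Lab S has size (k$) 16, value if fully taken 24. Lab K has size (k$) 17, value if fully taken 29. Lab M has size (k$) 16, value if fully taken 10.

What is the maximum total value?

Rank by value-to-size ratio: Lab F 33/8≈4.12, Lab U 53/13≈4.08, Lab J 41/11≈3.73, Lab K 29/17≈1.71, Lab S 24/16≈1.5, Lab M 10/16≈0.625.
All 8 k$ of Lab F fit (value 33) → 51 remain.
Lab U: take in full, 13 k$ for value 53 → 38 left.
All 11 k$ of Lab J fit (value 41) → 27 remain.
Lab K: take in full, 17 k$ for value 29 → 10 left.
Fill the last 10 k$ with part of Lab S: 10/16 of it earns 15.
Total value = 171.

171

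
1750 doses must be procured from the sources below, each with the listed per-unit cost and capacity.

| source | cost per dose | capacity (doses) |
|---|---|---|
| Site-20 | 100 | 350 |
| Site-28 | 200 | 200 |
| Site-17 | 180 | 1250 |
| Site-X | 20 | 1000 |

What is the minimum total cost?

Use sources in increasing cost order.
Site-X (20): use full 1000 — 750 doses to go.
Site-20 (100): use full 350 — 400 doses to go.
Take 400 from Site-17 at 180 to finish.
Site-28: unused.
Cost = 1000×20 + 350×100 + 400×180 = 127000.

127000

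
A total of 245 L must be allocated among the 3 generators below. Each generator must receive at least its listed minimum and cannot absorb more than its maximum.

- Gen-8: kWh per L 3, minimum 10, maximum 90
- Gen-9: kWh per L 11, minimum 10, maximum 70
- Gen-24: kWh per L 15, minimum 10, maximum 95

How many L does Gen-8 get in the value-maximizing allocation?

80

Meeting every minimum uses 10+10+10 = 30 L, leaving 215.
Order the generators by kWh per L: Gen-24 15 > Gen-9 11 > Gen-8 3.
Give Gen-24 85 more to hit its cap of 95 → 130 left.
Gen-9 takes 60 more to reach its cap of 70 → 70 left.
Gen-8: +70 (room for 80) → 80. Pool exhausted.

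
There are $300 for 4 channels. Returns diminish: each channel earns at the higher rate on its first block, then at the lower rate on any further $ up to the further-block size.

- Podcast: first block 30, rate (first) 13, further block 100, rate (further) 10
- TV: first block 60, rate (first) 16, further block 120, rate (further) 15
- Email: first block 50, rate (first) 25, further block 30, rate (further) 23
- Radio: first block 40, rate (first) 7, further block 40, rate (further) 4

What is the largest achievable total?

Rank every tier by rate: Email/T1 25 > Email/T2 23 > TV/T1 16 > TV/T2 15 > Podcast/T1 13 > Podcast/T2 10 > Radio/T1 7 > Radio/T2 4.
Fill Email T1 block (50 at 25) — 250 left.
Email/T2 (23): +30 — 220 left.
TV T1 at 16: fill all 60 — 160 left.
TV T2 at 15: fill all 120 — 40 left.
Podcast/T1 (13): +30 — 10 left.
Podcast T2 at 10: only 10 left, fill 10.
Total = 25×50 + 23×30 + 16×60 + 15×120 + 13×30 + 10×10 = 5190.

5190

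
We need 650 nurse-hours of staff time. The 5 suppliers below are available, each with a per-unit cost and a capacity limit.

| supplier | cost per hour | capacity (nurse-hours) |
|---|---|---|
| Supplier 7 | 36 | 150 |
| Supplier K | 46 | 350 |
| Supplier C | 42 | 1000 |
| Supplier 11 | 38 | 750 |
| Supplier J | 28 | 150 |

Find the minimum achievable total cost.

Use suppliers in increasing cost order.
Take 150 from Supplier J at 28 ; need 500 more.
Take 150 from Supplier 7 at 36 ; need 350 more.
Supplier 11 at 38: take 350 of its 750 ; requirement met.
Supplier C, Supplier K: unused.
Cost = 150×28 + 150×36 + 350×38 = 22900.

22900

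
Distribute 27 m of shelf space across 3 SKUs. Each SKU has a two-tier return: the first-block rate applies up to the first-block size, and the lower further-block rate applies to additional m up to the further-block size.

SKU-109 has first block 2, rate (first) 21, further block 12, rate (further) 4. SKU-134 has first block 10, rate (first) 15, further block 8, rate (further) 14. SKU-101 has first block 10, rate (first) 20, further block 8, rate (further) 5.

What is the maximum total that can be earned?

462

Treat each block as its own option and order by rate: SKU-109/first 21 > SKU-101/first 20 > SKU-134/first 15 > SKU-134/second 14 > SKU-101/second 5 > SKU-109/second 4.
Fill SKU-109 first block (2 at 21) ; 25 left.
Fill SKU-101 first block (10 at 20) ; 15 left.
Fill SKU-134 first block (10 at 15) ; 5 left.
5 remain; put them into SKU-134 second at 14.
Total = 21×2 + 20×10 + 15×10 + 14×5 = 462.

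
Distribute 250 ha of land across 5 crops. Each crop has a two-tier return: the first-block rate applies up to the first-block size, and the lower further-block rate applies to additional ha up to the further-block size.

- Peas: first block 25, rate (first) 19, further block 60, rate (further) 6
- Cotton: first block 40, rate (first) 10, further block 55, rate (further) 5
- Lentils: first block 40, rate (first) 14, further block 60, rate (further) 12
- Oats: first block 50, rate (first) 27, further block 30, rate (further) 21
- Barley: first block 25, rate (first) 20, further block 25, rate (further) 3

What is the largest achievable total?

4435

Treat each block as its own option and order by rate: Oats/T1 27 > Oats/T2 21 > Barley/T1 20 > Peas/T1 19 > Lentils/T1 14 > Lentils/T2 12 > Cotton/T1 10 > Peas/T2 6 > Cotton/T2 5 > Barley/T2 3.
Oats T1 at 27: fill all 50 → 200 left.
Oats T2 at 21: fill all 30 → 170 left.
Barley T1 at 20: fill all 25 → 145 left.
Peas/T1 (19): +25 → 120 left.
Lentils T1 at 14: fill all 40 → 80 left.
Fill Lentils T2 block (60 at 12) → 20 left.
20 remain; put them into Cotton T1 at 10.
Total = 27×50 + 21×30 + 20×25 + 19×25 + 14×40 + 12×60 + 10×20 = 4435.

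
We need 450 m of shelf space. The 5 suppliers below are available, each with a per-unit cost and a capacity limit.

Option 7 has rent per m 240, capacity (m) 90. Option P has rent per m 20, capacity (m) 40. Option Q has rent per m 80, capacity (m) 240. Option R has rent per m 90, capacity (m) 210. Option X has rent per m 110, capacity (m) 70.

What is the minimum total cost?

35300

Fill from the cheapest supplier first.
Take 40 from Option P at 20 — need 410 more.
Take 240 from Option Q at 80 — need 170 more.
Option R at 90: take 170 of its 210 — requirement met.
Option X, Option 7: unused.
Cost = 40×20 + 240×80 + 170×90 = 35300.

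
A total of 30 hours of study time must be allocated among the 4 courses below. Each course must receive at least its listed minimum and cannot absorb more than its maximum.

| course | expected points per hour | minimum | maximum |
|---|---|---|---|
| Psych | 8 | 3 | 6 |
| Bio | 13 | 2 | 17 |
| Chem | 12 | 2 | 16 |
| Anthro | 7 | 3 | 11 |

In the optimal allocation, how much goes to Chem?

Meeting every minimum uses 3+2+2+3 = 10 hours, leaving 20.
Highest expected points per hour first: Bio 13 > Chem 12 > Psych 8 > Anthro 7.
Bio: +15 to 17 (cap) ; 5 left.
Chem: +5 (room for 14) → 7. Pool exhausted.

7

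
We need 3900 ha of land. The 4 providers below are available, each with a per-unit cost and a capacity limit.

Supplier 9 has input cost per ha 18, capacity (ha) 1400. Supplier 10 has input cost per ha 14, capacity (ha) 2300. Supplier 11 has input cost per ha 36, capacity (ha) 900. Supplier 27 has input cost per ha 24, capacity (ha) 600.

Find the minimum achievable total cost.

62200

Cheapest first:
Supplier 10 (14): use full 2300 — 1600 ha to go.
Supplier 9 (18): use full 1400 — 200 ha to go.
Supplier 27 at 24: take 200 of its 600 — requirement met.
Supplier 11: unused.
Cost = 2300×14 + 1400×18 + 200×24 = 62200.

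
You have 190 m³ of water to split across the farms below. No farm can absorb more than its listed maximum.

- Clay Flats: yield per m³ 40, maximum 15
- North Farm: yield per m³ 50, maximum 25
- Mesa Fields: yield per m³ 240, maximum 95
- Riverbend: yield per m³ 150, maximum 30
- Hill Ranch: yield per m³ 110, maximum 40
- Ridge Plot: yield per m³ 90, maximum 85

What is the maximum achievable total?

33950

Highest yield per m³ first: Mesa Fields 240 > Riverbend 150 > Hill Ranch 110 > Ridge Plot 90 > North Farm 50 > Clay Flats 40.
Mesa Fields: +95 to 95 (cap) → 95 left.
Riverbend takes 30 to reach its cap of 30 → 65 left.
Hill Ranch: +40 to 40 (cap) → 25 left.
Ridge Plot: +25 (room for 85) → 25. Pool exhausted.
Total = 240×95 + 150×30 + 110×40 + 90×25 = 33950.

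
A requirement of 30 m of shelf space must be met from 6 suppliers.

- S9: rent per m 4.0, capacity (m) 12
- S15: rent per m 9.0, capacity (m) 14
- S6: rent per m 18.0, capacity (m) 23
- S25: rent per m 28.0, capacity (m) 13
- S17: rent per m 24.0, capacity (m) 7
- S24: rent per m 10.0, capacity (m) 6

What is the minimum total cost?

Use suppliers in increasing cost order.
Take 12 from S9 at 4.0 — need 18 more.
Take 14 from S15 at 9.0 — need 4 more.
S24 (10.0): take the remaining 4 — done.
S6, S17, S25: unused.
Cost = 12×4.0 + 14×9.0 + 4×10.0 = 214.

214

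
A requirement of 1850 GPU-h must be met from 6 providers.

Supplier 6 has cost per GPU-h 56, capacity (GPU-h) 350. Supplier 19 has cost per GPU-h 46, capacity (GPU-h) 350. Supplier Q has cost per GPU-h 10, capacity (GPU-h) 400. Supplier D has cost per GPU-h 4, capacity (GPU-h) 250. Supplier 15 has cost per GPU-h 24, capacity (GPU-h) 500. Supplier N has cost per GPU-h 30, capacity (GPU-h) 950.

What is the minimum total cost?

38000

Fill from the cheapest provider first.
Supplier D at 4: take all 250 GPU-h → 1600 still needed.
Supplier Q (10): use full 400 → 1200 GPU-h to go.
Supplier 15 at 24: take all 500 GPU-h → 700 still needed.
Supplier N at 30: take 700 of its 950 → requirement met.
Supplier 19, Supplier 6: unused.
Cost = 250×4 + 400×10 + 500×24 + 700×30 = 38000.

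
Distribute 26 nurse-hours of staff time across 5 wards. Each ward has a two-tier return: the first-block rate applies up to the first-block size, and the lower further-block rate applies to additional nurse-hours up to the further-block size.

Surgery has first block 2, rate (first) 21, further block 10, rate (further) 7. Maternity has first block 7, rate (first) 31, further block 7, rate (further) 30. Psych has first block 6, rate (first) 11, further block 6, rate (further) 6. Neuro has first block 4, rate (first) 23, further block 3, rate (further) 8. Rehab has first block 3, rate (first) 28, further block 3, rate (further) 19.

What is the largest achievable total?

Rank every tier by rate: Maternity/T1 31 > Maternity/T2 30 > Rehab/T1 28 > Neuro/T1 23 > Surgery/T1 21 > Rehab/T2 19 > Psych/T1 11 > Neuro/T2 8 > Surgery/T2 7 > Psych/T2 6.
Maternity/T1 (31): +7 ; 19 left.
Fill Maternity T2 block (7 at 30) ; 12 left.
Rehab T1 at 28: fill all 3 ; 9 left.
Neuro T1 at 23: fill all 4 ; 5 left.
Surgery T1 at 21: fill all 2 ; 3 left.
Rehab T2 at 19: fill all 3 ; 0 left.
Total = 31×7 + 30×7 + 28×3 + 23×4 + 21×2 + 19×3 = 702.

702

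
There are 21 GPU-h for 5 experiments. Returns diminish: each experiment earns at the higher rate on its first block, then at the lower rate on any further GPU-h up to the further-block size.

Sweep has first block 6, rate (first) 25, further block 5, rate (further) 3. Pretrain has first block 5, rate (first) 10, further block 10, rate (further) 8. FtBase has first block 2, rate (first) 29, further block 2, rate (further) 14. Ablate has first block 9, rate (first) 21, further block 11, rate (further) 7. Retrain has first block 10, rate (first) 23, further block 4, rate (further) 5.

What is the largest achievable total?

Order all 10 blocks by rate: FtBase/tier1 29 > Sweep/tier1 25 > Retrain/tier1 23 > Ablate/tier1 21 > FtBase/tier2 14 > Pretrain/tier1 10 > Pretrain/tier2 8 > Ablate/tier2 7 > Retrain/tier2 5 > Sweep/tier2 3.
Fill FtBase tier1 block (2 at 29) ; 19 left.
Sweep/tier1 (25): +6 ; 13 left.
Fill Retrain tier1 block (10 at 23) ; 3 left.
3 remain; put them into Ablate tier1 at 21.
Total = 29×2 + 25×6 + 23×10 + 21×3 = 501.

501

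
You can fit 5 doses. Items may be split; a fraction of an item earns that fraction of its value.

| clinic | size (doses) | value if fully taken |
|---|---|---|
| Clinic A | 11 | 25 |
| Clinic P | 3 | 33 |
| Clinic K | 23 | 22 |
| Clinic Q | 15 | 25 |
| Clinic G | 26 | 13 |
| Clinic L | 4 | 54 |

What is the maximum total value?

Rank by value-to-size ratio: Clinic L 54/4≈13.5, Clinic P 33/3≈11, Clinic A 25/11≈2.27, Clinic Q 25/15≈1.67, Clinic K 22/23≈0.957, Clinic G 13/26≈0.5.
Take all of Clinic L (4 doses, value 54) — 1 doses left.
1 doses left: a 1/3 share of Clinic P gives 33×1/3 = 11.
Total value = 65.

65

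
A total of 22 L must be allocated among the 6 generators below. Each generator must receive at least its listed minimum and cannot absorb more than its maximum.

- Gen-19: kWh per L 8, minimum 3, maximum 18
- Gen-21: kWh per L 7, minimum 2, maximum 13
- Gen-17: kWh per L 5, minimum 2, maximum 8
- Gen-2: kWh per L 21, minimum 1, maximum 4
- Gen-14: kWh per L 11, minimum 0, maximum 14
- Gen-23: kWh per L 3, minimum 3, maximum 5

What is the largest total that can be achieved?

229

Meeting every minimum uses 3+2+2+1+0+3 = 11 L, leaving 11.
Highest kWh per L first: Gen-2 21 > Gen-14 11 > Gen-19 8 > Gen-21 7 > Gen-17 5 > Gen-23 3.
Give Gen-2 3 more to hit its cap of 4 → 8 left.
Gen-14: +8 (room for 14) → 8. Pool exhausted.
Total = 8×3 + 7×2 + 5×2 + 21×4 + 11×8 + 3×3 = 229.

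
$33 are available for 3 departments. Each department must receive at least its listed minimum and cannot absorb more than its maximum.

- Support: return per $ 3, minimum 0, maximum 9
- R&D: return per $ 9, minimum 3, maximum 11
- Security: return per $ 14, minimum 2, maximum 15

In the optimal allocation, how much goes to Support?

Meeting every minimum uses 0+3+2 = 5 $, leaving 28.
Highest return per $ first: Security 14 > R&D 9 > Support 3.
Security takes 13 more to reach its cap of 15 ; 15 left.
R&D takes 8 more to reach its cap of 11 ; 7 left.
Support: +7 (room for 9) → 7. Pool exhausted.

7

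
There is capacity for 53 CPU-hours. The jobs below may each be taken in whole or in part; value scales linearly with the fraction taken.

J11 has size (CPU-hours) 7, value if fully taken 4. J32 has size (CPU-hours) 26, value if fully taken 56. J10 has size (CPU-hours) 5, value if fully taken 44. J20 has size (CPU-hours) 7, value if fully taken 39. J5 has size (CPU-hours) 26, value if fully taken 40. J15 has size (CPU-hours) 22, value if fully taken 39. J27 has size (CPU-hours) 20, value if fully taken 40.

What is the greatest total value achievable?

169

Sort by value density: J10 44/5≈8.8, J20 39/7≈5.57, J32 56/26≈2.15, J27 40/20≈2, J15 39/22≈1.77, J5 40/26≈1.54, J11 4/7≈0.571.
J10: take in full, 5 CPU-hours for value 44 ; 48 left.
All 7 CPU-hours of J20 fit (value 39) ; 41 remain.
J32: take in full, 26 CPU-hours for value 56 ; 15 left.
Only 15 CPU-hours remain; take 15/20 of J27 for value 40×15/20 = 30.
Total value = 169.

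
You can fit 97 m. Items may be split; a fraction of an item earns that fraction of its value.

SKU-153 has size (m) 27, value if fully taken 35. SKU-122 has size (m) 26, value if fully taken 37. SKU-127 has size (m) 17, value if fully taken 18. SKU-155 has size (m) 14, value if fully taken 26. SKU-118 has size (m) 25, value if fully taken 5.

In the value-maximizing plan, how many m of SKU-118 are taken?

13

Rank by value-to-size ratio: SKU-155 26/14≈1.86, SKU-122 37/26≈1.42, SKU-153 35/27≈1.3, SKU-127 18/17≈1.06, SKU-118 5/25≈0.2.
Take all of SKU-155 (14 m, value 26) ; 83 m left.
SKU-122: take in full, 26 m for value 37 ; 57 left.
Take all of SKU-153 (27 m, value 35) ; 30 m left.
SKU-127: take in full, 17 m for value 18 ; 13 left.
Fill the last 13 m with part of SKU-118: 13/25 of it earns 2.6.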